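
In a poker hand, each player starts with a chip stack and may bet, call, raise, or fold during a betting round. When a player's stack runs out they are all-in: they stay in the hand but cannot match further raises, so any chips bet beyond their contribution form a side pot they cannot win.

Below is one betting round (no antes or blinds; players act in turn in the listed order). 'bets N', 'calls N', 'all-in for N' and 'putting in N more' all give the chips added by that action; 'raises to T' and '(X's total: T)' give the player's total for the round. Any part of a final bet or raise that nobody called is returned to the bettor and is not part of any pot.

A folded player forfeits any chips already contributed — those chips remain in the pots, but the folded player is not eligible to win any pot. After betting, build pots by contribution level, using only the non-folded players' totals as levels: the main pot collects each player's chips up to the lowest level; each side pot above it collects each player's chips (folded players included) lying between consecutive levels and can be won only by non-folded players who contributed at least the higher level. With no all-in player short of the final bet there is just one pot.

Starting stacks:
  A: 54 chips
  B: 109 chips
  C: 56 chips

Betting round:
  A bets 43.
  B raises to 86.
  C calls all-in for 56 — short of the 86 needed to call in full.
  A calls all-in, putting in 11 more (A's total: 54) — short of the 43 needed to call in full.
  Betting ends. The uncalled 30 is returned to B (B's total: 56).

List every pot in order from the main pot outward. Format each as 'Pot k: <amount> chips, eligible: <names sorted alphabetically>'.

Pot 1: 162 chips, eligible: A, B, C
Pot 2: 4 chips, eligible: B, C

Derivation:
Contributions (after 30 returned to B): A=54, B=56, C=56
Pot levels (distinct totals of non-folded players): 54, 56
Layer 1-54: 54 each from A, B, C = 54*3 = 162 chips; eligible A, B, C
Layer 55-56: 2 each from B, C = 2*2 = 4 chips; eligible B, C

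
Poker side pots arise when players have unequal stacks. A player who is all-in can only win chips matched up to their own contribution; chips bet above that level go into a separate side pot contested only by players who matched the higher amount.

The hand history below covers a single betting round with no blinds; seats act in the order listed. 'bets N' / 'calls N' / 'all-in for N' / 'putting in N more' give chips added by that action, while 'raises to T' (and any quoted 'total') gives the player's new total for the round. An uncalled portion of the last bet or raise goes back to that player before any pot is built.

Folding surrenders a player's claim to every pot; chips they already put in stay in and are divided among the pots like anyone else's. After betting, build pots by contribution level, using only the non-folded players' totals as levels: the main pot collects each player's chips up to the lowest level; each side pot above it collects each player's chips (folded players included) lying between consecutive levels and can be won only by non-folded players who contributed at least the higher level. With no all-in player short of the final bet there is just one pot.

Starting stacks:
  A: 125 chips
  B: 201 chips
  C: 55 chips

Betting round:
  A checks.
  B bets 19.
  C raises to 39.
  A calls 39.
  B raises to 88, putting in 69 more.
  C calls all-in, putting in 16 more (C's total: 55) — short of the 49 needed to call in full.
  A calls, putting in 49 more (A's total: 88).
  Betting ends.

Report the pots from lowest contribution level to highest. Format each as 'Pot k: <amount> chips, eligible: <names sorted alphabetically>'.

Pot 1: 165 chips, eligible: A, B, C
Pot 2: 66 chips, eligible: A, B

Derivation:
Contributions: A=88, B=88, C=55
Pot levels (distinct totals of non-folded players): 55, 88
Layer 1-55: 55 each from A, B, C = 55*3 = 165 chips; eligible A, B, C
Layer 56-88: 33 each from A, B = 33*2 = 66 chips; eligible A, B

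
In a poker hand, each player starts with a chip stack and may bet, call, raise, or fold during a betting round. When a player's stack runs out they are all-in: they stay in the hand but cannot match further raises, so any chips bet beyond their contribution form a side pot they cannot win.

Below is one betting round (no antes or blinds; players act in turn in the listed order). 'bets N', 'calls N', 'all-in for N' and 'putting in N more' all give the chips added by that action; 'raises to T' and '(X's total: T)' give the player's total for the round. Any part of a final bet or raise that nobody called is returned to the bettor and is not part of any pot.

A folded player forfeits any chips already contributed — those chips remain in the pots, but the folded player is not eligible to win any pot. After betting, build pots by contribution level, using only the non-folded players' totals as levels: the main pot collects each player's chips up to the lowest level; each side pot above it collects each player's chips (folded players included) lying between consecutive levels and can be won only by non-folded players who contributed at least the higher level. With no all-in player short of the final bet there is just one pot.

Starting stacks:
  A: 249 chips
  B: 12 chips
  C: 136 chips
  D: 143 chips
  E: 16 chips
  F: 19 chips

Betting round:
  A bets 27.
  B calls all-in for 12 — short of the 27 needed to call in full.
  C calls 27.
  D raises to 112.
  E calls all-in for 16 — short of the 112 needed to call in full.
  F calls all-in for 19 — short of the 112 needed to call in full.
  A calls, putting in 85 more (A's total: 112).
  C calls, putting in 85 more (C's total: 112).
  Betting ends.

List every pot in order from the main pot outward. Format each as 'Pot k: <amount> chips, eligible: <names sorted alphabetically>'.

Pot 1: 72 chips, eligible: A, B, C, D, E, F
Pot 2: 20 chips, eligible: A, C, D, E, F
Pot 3: 12 chips, eligible: A, C, D, F
Pot 4: 279 chips, eligible: A, C, D

Derivation:
Contributions: A=112, B=12, C=112, D=112, E=16, F=19
Pot levels (distinct totals of non-folded players): 12, 16, 19, 112
Layer 1-12: 12 each from A, B, C, D, E, F = 12*6 = 72 chips; eligible A, B, C, D, E, F
Layer 13-16: 4 each from A, C, D, E, F = 4*5 = 20 chips; eligible A, C, D, E, F
Layer 17-19: 3 each from A, C, D, F = 3*4 = 12 chips; eligible A, C, D, F
Layer 20-112: 93 each from A, C, D = 93*3 = 279 chips; eligible A, C, D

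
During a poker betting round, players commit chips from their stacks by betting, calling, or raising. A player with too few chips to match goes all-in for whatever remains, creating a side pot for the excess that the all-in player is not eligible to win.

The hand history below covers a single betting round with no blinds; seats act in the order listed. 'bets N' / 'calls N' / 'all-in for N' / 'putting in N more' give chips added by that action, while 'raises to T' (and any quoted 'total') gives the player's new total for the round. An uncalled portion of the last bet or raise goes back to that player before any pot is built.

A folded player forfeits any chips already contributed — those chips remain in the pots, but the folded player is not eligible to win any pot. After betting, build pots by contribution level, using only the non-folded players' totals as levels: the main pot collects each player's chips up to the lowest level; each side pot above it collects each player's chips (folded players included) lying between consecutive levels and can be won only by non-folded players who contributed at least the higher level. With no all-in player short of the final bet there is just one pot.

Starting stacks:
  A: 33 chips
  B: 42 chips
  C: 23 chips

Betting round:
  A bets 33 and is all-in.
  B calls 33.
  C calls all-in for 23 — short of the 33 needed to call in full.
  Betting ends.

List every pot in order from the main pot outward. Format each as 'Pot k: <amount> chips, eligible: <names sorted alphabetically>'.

Contributions: A=33, B=33, C=23
Pot levels (distinct totals of non-folded players): 23, 33
Layer 1-23: 23 each from A, B, C = 23*3 = 69 chips; eligible A, B, C
Layer 24-33: 10 each from A, B = 10*2 = 20 chips; eligible A, B

Pot 1: 69 chips, eligible: A, B, C
Pot 2: 20 chips, eligible: A, B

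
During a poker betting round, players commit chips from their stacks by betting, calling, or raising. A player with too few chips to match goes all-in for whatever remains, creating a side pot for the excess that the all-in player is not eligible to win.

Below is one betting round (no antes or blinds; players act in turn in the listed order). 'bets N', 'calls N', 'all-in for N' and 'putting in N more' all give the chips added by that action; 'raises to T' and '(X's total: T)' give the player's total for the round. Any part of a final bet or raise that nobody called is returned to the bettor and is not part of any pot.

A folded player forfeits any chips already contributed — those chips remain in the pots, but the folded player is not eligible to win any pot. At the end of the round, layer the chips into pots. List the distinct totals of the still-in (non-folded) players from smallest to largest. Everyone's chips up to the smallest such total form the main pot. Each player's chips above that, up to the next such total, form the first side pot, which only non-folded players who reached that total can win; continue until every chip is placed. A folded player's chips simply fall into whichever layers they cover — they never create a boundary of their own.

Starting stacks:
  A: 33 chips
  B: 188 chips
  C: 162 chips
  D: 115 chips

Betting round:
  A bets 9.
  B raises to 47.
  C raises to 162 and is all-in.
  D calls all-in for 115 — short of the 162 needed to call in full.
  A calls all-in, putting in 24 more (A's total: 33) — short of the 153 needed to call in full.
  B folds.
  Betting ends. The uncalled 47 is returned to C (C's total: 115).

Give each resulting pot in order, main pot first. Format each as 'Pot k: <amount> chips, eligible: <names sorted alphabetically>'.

Pot 1: 132 chips, eligible: A, C, D
Pot 2: 178 chips, eligible: C, D

Derivation:
Contributions (after 47 returned to C): A=33, B=47, C=115, D=115
Folded: B
Pot levels (distinct totals of non-folded players): 33, 115
Layer 1-33: 33 each from A, B, C, D = 33*4 = 132 chips; eligible A, C, D
Layer 34-115: B 14 + C 82 + D 82 = 178 chips; eligible C, D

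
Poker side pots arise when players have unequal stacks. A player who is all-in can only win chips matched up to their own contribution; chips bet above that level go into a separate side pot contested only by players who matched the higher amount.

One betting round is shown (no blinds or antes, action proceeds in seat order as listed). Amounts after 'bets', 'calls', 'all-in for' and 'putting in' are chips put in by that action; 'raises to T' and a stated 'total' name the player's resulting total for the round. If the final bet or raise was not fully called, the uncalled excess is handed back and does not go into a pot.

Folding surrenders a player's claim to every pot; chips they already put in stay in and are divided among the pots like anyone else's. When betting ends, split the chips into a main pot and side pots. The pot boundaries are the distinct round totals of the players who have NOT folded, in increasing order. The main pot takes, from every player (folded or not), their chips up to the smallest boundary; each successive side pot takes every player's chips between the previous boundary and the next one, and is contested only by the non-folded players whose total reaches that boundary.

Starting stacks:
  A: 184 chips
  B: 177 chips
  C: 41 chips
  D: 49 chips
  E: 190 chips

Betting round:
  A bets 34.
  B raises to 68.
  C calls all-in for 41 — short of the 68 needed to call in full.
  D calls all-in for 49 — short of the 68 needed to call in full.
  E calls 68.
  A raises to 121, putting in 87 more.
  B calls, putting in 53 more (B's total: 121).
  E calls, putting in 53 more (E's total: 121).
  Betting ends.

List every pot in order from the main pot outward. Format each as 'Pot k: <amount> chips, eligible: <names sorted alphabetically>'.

Contributions: A=121, B=121, C=41, D=49, E=121
Pot levels (distinct totals of non-folded players): 41, 49, 121
Layer 1-41: 41 each from A, B, C, D, E = 41*5 = 205 chips; eligible A, B, C, D, E
Layer 42-49: 8 each from A, B, D, E = 8*4 = 32 chips; eligible A, B, D, E
Layer 50-121: 72 each from A, B, E = 72*3 = 216 chips; eligible A, B, E

Pot 1: 205 chips, eligible: A, B, C, D, E
Pot 2: 32 chips, eligible: A, B, D, E
Pot 3: 216 chips, eligible: A, B, E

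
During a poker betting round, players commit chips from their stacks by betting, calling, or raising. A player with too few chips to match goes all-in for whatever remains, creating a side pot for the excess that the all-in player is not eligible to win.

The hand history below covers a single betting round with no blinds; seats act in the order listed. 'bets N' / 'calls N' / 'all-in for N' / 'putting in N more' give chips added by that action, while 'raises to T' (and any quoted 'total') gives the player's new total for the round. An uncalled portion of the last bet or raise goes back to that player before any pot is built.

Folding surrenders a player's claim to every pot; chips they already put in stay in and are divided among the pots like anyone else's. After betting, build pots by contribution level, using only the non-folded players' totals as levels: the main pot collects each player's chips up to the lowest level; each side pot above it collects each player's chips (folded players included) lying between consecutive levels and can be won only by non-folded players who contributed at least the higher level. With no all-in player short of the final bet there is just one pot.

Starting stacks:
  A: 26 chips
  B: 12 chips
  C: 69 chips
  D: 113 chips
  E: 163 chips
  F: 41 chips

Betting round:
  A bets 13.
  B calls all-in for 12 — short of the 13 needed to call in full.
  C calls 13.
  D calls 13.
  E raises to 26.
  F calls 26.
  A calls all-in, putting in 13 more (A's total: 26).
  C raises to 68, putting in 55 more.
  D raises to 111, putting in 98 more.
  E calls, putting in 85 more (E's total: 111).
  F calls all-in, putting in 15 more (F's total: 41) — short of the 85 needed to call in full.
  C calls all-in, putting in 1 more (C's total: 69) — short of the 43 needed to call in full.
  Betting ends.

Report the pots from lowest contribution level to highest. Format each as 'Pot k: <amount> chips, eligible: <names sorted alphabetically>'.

Contributions: A=26, B=12, C=69, D=111, E=111, F=41
Pot levels (distinct totals of non-folded players): 12, 26, 41, 69, 111
Layer 1-12: 12 each from A, B, C, D, E, F = 12*6 = 72 chips; eligible A, B, C, D, E, F
Layer 13-26: 14 each from A, C, D, E, F = 14*5 = 70 chips; eligible A, C, D, E, F
Layer 27-41: 15 each from C, D, E, F = 15*4 = 60 chips; eligible C, D, E, F
Layer 42-69: 28 each from C, D, E = 28*3 = 84 chips; eligible C, D, E
Layer 70-111: 42 each from D, E = 42*2 = 84 chips; eligible D, E

Pot 1: 72 chips, eligible: A, B, C, D, E, F
Pot 2: 70 chips, eligible: A, C, D, E, F
Pot 3: 60 chips, eligible: C, D, E, F
Pot 4: 84 chips, eligible: C, D, E
Pot 5: 84 chips, eligible: D, E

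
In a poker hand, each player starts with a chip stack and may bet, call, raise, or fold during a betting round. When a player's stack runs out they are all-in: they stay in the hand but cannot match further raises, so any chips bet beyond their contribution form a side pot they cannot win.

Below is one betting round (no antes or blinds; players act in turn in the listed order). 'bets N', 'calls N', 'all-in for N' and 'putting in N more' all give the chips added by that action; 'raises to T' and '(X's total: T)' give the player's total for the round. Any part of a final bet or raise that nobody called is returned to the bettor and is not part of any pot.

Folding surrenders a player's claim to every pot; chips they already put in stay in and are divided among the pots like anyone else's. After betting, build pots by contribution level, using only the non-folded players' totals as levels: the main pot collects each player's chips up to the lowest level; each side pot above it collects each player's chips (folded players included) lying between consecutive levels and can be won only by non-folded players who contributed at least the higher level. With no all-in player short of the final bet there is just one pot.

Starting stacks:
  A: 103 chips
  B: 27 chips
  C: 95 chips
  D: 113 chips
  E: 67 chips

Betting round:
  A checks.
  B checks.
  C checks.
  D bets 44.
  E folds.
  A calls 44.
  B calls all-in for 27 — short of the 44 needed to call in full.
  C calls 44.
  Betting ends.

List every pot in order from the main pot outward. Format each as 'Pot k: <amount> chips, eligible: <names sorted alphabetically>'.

Contributions: A=44, B=27, C=44, D=44
Folded: E
Pot levels (distinct totals of non-folded players): 27, 44
Layer 1-27: 27 each from A, B, C, D = 27*4 = 108 chips; eligible A, B, C, D
Layer 28-44: 17 each from A, C, D = 17*3 = 51 chips; eligible A, C, D

Pot 1: 108 chips, eligible: A, B, C, D
Pot 2: 51 chips, eligible: A, C, D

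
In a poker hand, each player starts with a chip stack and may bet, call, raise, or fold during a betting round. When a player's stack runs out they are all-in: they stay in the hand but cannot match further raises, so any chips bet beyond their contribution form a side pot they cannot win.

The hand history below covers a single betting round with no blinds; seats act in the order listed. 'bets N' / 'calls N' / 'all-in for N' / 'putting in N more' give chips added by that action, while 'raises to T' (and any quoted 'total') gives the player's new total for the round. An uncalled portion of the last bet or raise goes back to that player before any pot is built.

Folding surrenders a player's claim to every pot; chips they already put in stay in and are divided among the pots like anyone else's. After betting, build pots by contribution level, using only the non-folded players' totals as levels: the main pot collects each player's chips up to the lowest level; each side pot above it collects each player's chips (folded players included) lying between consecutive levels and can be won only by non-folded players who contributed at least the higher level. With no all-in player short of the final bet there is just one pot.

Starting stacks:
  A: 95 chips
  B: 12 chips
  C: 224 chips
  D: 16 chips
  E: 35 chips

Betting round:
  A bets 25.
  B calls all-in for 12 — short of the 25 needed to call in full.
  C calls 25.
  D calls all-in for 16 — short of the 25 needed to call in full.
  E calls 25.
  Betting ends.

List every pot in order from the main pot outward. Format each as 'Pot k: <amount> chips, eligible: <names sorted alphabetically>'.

Pot 1: 60 chips, eligible: A, B, C, D, E
Pot 2: 16 chips, eligible: A, C, D, E
Pot 3: 27 chips, eligible: A, C, E

Derivation:
Contributions: A=25, B=12, C=25, D=16, E=25
Pot levels (distinct totals of non-folded players): 12, 16, 25
Layer 1-12: 12 each from A, B, C, D, E = 12*5 = 60 chips; eligible A, B, C, D, E
Layer 13-16: 4 each from A, C, D, E = 4*4 = 16 chips; eligible A, C, D, E
Layer 17-25: 9 each from A, C, E = 9*3 = 27 chips; eligible A, C, E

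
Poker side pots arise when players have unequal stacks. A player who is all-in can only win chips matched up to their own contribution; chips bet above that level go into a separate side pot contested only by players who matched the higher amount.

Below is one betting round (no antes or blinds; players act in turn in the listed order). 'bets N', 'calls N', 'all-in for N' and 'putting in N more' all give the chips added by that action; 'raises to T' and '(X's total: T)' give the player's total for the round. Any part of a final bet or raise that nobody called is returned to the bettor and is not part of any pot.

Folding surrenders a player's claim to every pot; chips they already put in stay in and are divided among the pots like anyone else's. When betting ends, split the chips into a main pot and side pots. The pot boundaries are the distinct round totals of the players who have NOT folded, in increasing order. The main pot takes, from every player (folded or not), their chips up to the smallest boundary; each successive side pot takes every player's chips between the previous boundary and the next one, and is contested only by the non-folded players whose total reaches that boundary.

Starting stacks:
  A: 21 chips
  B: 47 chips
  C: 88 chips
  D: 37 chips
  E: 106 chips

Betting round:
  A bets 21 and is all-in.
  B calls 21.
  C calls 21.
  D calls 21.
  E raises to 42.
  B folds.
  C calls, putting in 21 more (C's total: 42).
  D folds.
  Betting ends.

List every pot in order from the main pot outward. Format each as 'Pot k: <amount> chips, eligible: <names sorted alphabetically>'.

Contributions: A=21, B=21, C=42, D=21, E=42
Folded: B, D
Pot levels (distinct totals of non-folded players): 21, 42
Layer 1-21: 21 each from A, B, C, D, E = 21*5 = 105 chips; eligible A, C, E
Layer 22-42: 21 each from C, E = 21*2 = 42 chips; eligible C, E

Pot 1: 105 chips, eligible: A, C, E
Pot 2: 42 chips, eligible: C, E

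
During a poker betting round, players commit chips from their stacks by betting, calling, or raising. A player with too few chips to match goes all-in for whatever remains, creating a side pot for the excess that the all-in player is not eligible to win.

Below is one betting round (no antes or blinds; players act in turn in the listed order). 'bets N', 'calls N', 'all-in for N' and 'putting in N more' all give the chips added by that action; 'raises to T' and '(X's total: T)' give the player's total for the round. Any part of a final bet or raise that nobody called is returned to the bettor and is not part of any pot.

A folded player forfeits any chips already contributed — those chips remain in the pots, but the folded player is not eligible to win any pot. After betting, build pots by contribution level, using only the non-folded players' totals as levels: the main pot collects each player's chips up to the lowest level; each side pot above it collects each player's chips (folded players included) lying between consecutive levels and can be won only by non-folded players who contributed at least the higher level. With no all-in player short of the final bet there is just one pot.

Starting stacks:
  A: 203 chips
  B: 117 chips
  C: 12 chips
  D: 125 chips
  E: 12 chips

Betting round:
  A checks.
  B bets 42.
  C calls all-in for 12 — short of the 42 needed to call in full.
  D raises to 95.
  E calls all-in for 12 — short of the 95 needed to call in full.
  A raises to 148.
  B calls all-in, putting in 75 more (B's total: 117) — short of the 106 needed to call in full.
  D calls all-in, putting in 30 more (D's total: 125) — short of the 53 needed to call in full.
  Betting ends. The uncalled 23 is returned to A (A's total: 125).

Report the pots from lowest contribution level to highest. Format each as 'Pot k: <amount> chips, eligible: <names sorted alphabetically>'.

Contributions (after 23 returned to A): A=125, B=117, C=12, D=125, E=12
Pot levels (distinct totals of non-folded players): 12, 117, 125
Layer 1-12: 12 each from A, B, C, D, E = 12*5 = 60 chips; eligible A, B, C, D, E
Layer 13-117: 105 each from A, B, D = 105*3 = 315 chips; eligible A, B, D
Layer 118-125: 8 each from A, D = 8*2 = 16 chips; eligible A, D

Pot 1: 60 chips, eligible: A, B, C, D, E
Pot 2: 315 chips, eligible: A, B, D
Pot 3: 16 chips, eligible: A, D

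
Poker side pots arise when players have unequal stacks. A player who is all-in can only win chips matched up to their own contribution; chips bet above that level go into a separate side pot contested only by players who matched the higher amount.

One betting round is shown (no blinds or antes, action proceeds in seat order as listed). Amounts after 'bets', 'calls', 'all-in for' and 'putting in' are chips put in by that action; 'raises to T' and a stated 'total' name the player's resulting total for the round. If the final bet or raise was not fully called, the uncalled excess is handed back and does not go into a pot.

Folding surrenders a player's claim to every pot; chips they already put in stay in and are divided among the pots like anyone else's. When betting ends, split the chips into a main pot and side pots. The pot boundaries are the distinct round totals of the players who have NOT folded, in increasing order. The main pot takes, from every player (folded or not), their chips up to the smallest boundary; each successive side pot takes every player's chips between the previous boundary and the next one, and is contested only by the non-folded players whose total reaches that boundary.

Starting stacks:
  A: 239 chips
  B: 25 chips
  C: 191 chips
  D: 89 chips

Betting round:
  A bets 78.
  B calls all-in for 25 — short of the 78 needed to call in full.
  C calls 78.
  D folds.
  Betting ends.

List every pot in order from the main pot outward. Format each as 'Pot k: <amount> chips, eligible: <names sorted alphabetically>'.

Pot 1: 75 chips, eligible: A, B, C
Pot 2: 106 chips, eligible: A, C

Derivation:
Contributions: A=78, B=25, C=78
Folded: D
Pot levels (distinct totals of non-folded players): 25, 78
Layer 1-25: 25 each from A, B, C = 25*3 = 75 chips; eligible A, B, C
Layer 26-78: 53 each from A, C = 53*2 = 106 chips; eligible A, C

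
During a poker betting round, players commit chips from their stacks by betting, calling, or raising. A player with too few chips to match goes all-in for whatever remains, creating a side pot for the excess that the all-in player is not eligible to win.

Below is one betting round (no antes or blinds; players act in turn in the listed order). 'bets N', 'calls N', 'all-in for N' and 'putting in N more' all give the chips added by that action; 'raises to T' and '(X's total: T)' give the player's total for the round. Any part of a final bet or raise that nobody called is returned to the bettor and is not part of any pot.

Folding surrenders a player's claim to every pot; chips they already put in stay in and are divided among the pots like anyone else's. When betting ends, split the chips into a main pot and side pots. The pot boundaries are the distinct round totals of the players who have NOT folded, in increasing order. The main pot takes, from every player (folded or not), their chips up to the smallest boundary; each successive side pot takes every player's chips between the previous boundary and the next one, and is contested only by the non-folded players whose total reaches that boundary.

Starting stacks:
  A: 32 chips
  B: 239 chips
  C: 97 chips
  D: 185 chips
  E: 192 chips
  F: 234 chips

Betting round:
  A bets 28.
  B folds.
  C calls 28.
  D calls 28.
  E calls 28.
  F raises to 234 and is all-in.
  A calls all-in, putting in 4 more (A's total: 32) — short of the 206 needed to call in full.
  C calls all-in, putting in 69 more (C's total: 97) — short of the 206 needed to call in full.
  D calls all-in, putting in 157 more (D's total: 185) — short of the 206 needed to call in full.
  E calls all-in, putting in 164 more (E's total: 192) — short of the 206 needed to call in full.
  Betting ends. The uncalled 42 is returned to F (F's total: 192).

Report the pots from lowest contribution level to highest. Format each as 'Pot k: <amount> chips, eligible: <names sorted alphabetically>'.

Pot 1: 160 chips, eligible: A, C, D, E, F
Pot 2: 260 chips, eligible: C, D, E, F
Pot 3: 264 chips, eligible: D, E, F
Pot 4: 14 chips, eligible: E, F

Derivation:
Contributions (after 42 returned to F): A=32, C=97, D=185, E=192, F=192
Folded: B
Pot levels (distinct totals of non-folded players): 32, 97, 185, 192
Layer 1-32: 32 each from A, C, D, E, F = 32*5 = 160 chips; eligible A, C, D, E, F
Layer 33-97: 65 each from C, D, E, F = 65*4 = 260 chips; eligible C, D, E, F
Layer 98-185: 88 each from D, E, F = 88*3 = 264 chips; eligible D, E, F
Layer 186-192: 7 each from E, F = 7*2 = 14 chips; eligible E, F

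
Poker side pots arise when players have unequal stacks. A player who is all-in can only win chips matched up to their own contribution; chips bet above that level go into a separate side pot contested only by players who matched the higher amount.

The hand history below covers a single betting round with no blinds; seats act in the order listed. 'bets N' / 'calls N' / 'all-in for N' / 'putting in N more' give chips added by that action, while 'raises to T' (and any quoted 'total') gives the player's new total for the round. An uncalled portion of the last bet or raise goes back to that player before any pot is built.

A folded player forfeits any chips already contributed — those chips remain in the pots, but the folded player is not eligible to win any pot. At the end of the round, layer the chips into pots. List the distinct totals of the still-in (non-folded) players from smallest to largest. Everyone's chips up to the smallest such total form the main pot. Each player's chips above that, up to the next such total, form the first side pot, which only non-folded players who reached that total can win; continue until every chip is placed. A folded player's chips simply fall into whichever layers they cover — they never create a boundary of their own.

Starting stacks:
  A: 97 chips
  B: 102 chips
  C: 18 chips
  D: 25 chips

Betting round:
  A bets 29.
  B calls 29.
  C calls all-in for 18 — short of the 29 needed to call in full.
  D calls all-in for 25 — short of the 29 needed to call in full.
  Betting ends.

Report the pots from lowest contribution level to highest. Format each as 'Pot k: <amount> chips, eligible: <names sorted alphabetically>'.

Pot 1: 72 chips, eligible: A, B, C, D
Pot 2: 21 chips, eligible: A, B, D
Pot 3: 8 chips, eligible: A, B

Derivation:
Contributions: A=29, B=29, C=18, D=25
Pot levels (distinct totals of non-folded players): 18, 25, 29
Layer 1-18: 18 each from A, B, C, D = 18*4 = 72 chips; eligible A, B, C, D
Layer 19-25: 7 each from A, B, D = 7*3 = 21 chips; eligible A, B, D
Layer 26-29: 4 each from A, B = 4*2 = 8 chips; eligible A, B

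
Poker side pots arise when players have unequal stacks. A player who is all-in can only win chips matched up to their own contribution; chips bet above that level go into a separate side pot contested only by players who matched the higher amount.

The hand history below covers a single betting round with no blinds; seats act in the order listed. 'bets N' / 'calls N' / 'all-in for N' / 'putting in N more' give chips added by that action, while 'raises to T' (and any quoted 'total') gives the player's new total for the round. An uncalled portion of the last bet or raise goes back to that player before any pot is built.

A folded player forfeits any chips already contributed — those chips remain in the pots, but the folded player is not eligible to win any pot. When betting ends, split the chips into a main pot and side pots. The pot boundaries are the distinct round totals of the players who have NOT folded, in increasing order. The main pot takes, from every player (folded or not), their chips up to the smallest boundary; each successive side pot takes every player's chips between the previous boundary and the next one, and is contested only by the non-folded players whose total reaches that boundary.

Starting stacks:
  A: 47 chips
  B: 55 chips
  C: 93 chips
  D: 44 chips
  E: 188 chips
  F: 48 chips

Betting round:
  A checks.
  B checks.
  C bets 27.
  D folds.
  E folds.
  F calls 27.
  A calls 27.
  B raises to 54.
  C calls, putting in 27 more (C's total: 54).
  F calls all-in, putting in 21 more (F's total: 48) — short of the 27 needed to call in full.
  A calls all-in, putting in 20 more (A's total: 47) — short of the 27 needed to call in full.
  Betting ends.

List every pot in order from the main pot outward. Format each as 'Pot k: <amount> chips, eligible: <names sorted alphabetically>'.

Pot 1: 188 chips, eligible: A, B, C, F
Pot 2: 3 chips, eligible: B, C, F
Pot 3: 12 chips, eligible: B, C

Derivation:
Contributions: A=47, B=54, C=54, F=48
Folded: D, E
Pot levels (distinct totals of non-folded players): 47, 48, 54
Layer 1-47: 47 each from A, B, C, F = 47*4 = 188 chips; eligible A, B, C, F
Layer 48-48: 1 each from B, C, F = 1*3 = 3 chips; eligible B, C, F
Layer 49-54: 6 each from B, C = 6*2 = 12 chips; eligible B, C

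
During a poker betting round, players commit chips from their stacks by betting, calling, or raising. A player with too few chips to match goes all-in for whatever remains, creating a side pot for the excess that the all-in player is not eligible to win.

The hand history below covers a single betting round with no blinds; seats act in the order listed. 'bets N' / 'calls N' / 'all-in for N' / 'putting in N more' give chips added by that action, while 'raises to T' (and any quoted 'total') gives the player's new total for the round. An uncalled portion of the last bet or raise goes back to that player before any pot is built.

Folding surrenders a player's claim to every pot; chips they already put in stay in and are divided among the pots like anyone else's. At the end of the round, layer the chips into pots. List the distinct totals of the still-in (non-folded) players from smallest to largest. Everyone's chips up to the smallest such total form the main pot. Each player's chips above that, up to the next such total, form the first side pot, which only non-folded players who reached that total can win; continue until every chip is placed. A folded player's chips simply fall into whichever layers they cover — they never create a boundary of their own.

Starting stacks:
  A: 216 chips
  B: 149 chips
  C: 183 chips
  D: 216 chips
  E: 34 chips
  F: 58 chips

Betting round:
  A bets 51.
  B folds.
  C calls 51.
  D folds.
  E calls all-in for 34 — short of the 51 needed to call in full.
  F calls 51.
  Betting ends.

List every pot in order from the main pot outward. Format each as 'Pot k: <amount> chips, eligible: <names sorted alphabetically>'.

Contributions: A=51, C=51, E=34, F=51
Folded: B, D
Pot levels (distinct totals of non-folded players): 34, 51
Layer 1-34: 34 each from A, C, E, F = 34*4 = 136 chips; eligible A, C, E, F
Layer 35-51: 17 each from A, C, F = 17*3 = 51 chips; eligible A, C, F

Pot 1: 136 chips, eligible: A, C, E, F
Pot 2: 51 chips, eligible: A, C, F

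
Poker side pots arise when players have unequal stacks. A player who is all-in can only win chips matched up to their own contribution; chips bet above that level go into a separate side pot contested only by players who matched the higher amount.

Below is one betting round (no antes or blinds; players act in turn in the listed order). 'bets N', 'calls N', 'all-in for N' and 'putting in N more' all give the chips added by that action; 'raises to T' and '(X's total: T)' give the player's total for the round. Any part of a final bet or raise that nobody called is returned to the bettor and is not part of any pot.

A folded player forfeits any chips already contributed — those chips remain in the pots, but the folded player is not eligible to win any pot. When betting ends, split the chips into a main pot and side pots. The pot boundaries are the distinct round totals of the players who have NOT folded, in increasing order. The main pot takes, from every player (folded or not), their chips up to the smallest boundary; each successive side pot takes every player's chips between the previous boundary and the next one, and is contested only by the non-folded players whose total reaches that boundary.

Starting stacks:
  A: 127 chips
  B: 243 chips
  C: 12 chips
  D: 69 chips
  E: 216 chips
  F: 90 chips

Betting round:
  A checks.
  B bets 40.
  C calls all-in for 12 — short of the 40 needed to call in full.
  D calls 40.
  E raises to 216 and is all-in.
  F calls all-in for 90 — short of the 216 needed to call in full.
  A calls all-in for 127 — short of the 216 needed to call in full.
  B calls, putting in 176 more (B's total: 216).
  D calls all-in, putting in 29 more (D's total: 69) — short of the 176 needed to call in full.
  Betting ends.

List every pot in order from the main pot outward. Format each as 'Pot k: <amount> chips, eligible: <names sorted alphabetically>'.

Pot 1: 72 chips, eligible: A, B, C, D, E, F
Pot 2: 285 chips, eligible: A, B, D, E, F
Pot 3: 84 chips, eligible: A, B, E, F
Pot 4: 111 chips, eligible: A, B, E
Pot 5: 178 chips, eligible: B, E

Derivation:
Contributions: A=127, B=216, C=12, D=69, E=216, F=90
Pot levels (distinct totals of non-folded players): 12, 69, 90, 127, 216
Layer 1-12: 12 each from A, B, C, D, E, F = 12*6 = 72 chips; eligible A, B, C, D, E, F
Layer 13-69: 57 each from A, B, D, E, F = 57*5 = 285 chips; eligible A, B, D, E, F
Layer 70-90: 21 each from A, B, E, F = 21*4 = 84 chips; eligible A, B, E, F
Layer 91-127: 37 each from A, B, E = 37*3 = 111 chips; eligible A, B, E
Layer 128-216: 89 each from B, E = 89*2 = 178 chips; eligible B, E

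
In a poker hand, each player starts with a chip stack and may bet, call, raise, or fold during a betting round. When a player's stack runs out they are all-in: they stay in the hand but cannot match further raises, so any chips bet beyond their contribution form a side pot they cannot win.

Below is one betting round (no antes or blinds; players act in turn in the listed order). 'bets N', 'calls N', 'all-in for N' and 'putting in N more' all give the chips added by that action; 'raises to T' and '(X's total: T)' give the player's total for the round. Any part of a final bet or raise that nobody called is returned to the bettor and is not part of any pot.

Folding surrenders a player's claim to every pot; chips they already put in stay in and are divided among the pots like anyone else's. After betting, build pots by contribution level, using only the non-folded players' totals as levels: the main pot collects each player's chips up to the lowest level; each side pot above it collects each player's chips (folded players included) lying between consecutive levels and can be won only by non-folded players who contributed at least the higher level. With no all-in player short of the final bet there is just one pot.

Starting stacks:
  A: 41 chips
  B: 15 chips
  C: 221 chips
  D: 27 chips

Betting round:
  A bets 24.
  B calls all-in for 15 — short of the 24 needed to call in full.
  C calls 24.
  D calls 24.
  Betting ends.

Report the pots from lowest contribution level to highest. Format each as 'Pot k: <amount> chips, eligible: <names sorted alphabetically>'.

Contributions: A=24, B=15, C=24, D=24
Pot levels (distinct totals of non-folded players): 15, 24
Layer 1-15: 15 each from A, B, C, D = 15*4 = 60 chips; eligible A, B, C, D
Layer 16-24: 9 each from A, C, D = 9*3 = 27 chips; eligible A, C, D

Pot 1: 60 chips, eligible: A, B, C, D
Pot 2: 27 chips, eligible: A, C, D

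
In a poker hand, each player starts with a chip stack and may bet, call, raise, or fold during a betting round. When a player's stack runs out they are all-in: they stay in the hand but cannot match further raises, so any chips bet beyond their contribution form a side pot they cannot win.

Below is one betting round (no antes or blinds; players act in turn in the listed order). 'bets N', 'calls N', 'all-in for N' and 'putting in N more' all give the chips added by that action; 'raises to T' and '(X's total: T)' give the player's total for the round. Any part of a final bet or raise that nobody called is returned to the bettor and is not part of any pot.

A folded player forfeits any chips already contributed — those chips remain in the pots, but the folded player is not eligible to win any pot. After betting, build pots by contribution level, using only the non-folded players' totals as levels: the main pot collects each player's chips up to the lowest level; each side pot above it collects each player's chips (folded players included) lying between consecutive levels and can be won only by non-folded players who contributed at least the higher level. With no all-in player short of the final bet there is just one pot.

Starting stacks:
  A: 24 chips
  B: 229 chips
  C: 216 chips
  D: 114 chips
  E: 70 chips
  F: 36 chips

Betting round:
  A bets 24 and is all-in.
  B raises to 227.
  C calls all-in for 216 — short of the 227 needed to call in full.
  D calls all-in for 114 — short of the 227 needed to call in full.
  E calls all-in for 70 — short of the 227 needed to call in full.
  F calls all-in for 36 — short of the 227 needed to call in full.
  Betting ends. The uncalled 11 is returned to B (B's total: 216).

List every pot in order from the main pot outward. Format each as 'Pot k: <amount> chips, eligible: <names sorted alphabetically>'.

Pot 1: 144 chips, eligible: A, B, C, D, E, F
Pot 2: 60 chips, eligible: B, C, D, E, F
Pot 3: 136 chips, eligible: B, C, D, E
Pot 4: 132 chips, eligible: B, C, D
Pot 5: 204 chips, eligible: B, C

Derivation:
Contributions (after 11 returned to B): A=24, B=216, C=216, D=114, E=70, F=36
Pot levels (distinct totals of non-folded players): 24, 36, 70, 114, 216
Layer 1-24: 24 each from A, B, C, D, E, F = 24*6 = 144 chips; eligible A, B, C, D, E, F
Layer 25-36: 12 each from B, C, D, E, F = 12*5 = 60 chips; eligible B, C, D, E, F
Layer 37-70: 34 each from B, C, D, E = 34*4 = 136 chips; eligible B, C, D, E
Layer 71-114: 44 each from B, C, D = 44*3 = 132 chips; eligible B, C, D
Layer 115-216: 102 each from B, C = 102*2 = 204 chips; eligible B, C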